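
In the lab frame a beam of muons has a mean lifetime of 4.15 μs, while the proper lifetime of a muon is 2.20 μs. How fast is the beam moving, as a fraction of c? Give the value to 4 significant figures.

γ = Δt/τ₀ = 4.15/2.20 = 1.88636
β = √(1 − 1/γ²) = √(1 − 1/1.88636²) = 0.8479

β ≈ 0.8479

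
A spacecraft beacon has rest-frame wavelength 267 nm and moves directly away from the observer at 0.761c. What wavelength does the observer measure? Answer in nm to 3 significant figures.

λ_obs ≈ 725 nm

Relativistic Doppler: λ_obs = λ_src √((1+β)/(1−β))
= 267 × √(1.7610/0.23900) = 267 × 2.7144 = 725 nm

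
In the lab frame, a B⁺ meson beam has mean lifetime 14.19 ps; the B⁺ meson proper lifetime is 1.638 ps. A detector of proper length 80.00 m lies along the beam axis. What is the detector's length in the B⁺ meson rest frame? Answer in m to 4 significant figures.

Time dilation ⇒ γ = Δt/τ₀ = 14.19/1.638 = 8.66300
Length contraction: L = L₀/γ = 80.00/8.66300 = 9.235 m

L ≈ 9.235 m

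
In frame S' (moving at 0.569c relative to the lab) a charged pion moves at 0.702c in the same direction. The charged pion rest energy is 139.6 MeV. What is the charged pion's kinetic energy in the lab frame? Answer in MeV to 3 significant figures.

K ≈ 194 MeV

u_lab = (0.702 + 0.569)/(1 + 0.702×0.569) = 0.908222
γ = 1/√(1 − 0.908222²) = 2.3895
K = (γ − 1)m₀c² = (2.3895 − 1) × 139.6 = 1.3895 × 139.6 = 194 MeV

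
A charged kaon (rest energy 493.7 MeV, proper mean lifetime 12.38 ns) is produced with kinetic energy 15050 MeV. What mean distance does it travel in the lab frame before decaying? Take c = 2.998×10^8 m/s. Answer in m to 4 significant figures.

γ = 1 + K/(m₀c²) = 1 + 15050/493.7 = 31.4841
β = √(1 − 1/γ²) = 0.999495
Dilated lifetime: γτ₀ = 31.4841 × 12.38 ns = 389.773 ns
d = βc·γτ₀ = 0.999495 × (2.998×10^8 m/s) × 3.89773×10^-7 s = 116.8 m

d ≈ 116.8 m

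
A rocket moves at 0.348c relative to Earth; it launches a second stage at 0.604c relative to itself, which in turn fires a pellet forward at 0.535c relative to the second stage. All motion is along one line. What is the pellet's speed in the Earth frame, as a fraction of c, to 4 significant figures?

u ≈ 0.9302c

Compose boost 2: (0.604 + 0.348)/(1 + 0.604×0.348) = 0.9520/1.21019 = 0.786652
Compose boost 3: (0.535 + 0.786652)/(1 + 0.535×0.786652) = 1.32165/1.42086 = 0.9302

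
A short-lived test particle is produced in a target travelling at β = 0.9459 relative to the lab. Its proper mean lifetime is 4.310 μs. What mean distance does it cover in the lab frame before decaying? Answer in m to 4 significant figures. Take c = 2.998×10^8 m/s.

γ = 1/√(1 − 0.9459²) = 3.08206
Dilated lifetime: Δt = γτ₀ = 3.08206 × 4.310 μs = 13.2837 μs
d = vΔt = 0.9459c × 13.2837 μs = 2.83581×10^8 m/s × 1.32837×10^-5 s = 3767 m

d ≈ 3767 m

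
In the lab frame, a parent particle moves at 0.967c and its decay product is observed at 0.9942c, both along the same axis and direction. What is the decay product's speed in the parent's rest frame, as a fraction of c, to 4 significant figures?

Inverse velocity addition: u' = (u − v)/(1 − uv/c²)
= (0.9942 − 0.967)/(1 − 0.9942×0.967) = 0.02720/0.0386086 = 0.7045

u' ≈ 0.7045c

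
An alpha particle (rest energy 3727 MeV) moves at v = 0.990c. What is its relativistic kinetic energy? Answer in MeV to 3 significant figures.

γ = 1/√(1 − 0.990²) = 7.0888
K = (γ − 1)m₀c² = (7.0888 − 1) × 3727 MeV = 6.0888 × 3727 MeV = 22700 MeV

K ≈ 22700 MeV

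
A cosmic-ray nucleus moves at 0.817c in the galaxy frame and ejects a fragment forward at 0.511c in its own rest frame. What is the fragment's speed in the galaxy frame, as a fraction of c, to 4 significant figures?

u ≈ 0.9369c

Compose boost 2: (0.511 + 0.817)/(1 + 0.511×0.817) = 1.328/1.41749 = 0.9369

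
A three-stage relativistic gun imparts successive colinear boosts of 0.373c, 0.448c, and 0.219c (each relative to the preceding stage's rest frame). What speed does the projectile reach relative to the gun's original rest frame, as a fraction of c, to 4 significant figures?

u ≈ 0.7993c

Compose boost 2: (0.448 + 0.373)/(1 + 0.448×0.373) = 0.8210/1.16710 = 0.703451
Compose boost 3: (0.219 + 0.703451)/(1 + 0.219×0.703451) = 0.922451/1.15406 = 0.7993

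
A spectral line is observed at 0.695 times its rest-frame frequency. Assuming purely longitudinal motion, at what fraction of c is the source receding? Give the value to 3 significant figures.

β ≈ 0.349

f_obs/f_src = √((1−β)/(1+β)) = 0.695  ⇒  (1−β)/(1+β) = 0.48302
β = |1 − D²|/(1 + D²) = |1 − 0.48302|/(1 + 0.48302) = 0.349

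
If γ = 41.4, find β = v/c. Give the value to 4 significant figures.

β = √(1 − 1/γ²) = √(1 − 1/41.4²) = √(0.999417) = 0.9997

β ≈ 0.9997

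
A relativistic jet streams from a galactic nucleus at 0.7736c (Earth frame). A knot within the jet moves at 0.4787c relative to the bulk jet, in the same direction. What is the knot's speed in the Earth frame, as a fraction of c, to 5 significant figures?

Relativistic velocity addition: u = (u' + v)/(1 + u'v/c²)
= (0.4787 + 0.7736)/(1 + 0.4787×0.7736) = 1.2523/1.370322 = 0.91387

u ≈ 0.91387c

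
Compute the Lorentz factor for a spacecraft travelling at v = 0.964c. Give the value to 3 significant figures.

γ = 1/√(1 − β²) = 1/√(1 − 0.964²) = 1/√(0.070704) = 3.76

γ ≈ 3.76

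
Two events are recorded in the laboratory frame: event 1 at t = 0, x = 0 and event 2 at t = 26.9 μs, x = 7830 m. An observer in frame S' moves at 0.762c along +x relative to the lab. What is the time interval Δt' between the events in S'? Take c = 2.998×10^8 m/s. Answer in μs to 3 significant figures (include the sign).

Δt' ≈ 10.8 μs

γ = 1/√(1 − 0.762²) = 1.5442
Δt' = γ(Δt − vΔx/c²) = 1.5442 × (26.9 μs − 0.762×7830 m / (2.998×10^8 m/s))
= 1.5442 × (6.9985 μs) = 10.8 μs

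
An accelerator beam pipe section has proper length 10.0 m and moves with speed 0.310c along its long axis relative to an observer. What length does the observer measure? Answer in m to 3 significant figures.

γ = 1/√(1 − 0.310²) = 1.0518
Length contraction: L = L₀/γ = 10.0/1.0518 = 9.51 m

L ≈ 9.51 m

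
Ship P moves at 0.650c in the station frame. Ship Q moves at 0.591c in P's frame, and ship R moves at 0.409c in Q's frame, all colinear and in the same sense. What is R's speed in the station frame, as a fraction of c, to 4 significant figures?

u ≈ 0.9553c

Compose boost 2: (0.591 + 0.650)/(1 + 0.591×0.650) = 1.241/1.38415 = 0.896579
Compose boost 3: (0.409 + 0.896579)/(1 + 0.409×0.896579) = 1.30558/1.36670 = 0.9553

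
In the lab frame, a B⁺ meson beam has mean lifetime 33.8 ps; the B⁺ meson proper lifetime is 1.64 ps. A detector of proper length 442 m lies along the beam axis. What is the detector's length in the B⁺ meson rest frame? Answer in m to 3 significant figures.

L ≈ 21.4 m

Time dilation ⇒ γ = Δt/τ₀ = 33.8/1.64 = 20.610
Length contraction: L = L₀/γ = 442/20.610 = 21.4 m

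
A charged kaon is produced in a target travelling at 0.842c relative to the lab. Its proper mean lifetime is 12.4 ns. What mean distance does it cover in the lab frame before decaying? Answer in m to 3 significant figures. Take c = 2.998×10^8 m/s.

γ = 1/√(1 − 0.842²) = 1.8536
Dilated lifetime: Δt = γτ₀ = 1.8536 × 12.4 ns = 22.985 ns
d = vΔt = 0.842c × 22.985 ns = 2.5243×10^8 m/s × 2.2985×10^-8 s = 5.80 m

d ≈ 5.80 m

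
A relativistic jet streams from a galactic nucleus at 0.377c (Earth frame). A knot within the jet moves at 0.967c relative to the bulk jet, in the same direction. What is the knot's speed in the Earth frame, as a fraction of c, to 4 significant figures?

u ≈ 0.9849c

Relativistic velocity addition: u = (u' + v)/(1 + u'v/c²)
= (0.967 + 0.377)/(1 + 0.967×0.377) = 1.344/1.36456 = 0.9849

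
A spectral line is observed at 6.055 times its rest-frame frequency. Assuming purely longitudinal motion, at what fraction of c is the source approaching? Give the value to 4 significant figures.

f_obs/f_src = √((1+β)/(1−β)) = 6.055  ⇒  (1+β)/(1−β) = 36.6630
β = |1 − D²|/(1 + D²) = |1 − 36.6630|/(1 + 36.6630) = 0.9469

β ≈ 0.9469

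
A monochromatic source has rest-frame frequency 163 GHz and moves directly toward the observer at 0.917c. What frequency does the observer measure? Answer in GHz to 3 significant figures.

Relativistic Doppler: f_obs = f_src √((1+β)/(1−β))
= 163 × √(1.9170/0.083000) = 163 × 4.8059 = 783 GHz

f_obs ≈ 783 GHz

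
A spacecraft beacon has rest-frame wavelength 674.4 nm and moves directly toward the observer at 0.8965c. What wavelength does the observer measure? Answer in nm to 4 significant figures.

λ_obs ≈ 157.5 nm

Relativistic Doppler: λ_obs = λ_src √((1−β)/(1+β))
= 674.4 × √(0.103500/1.89650) = 674.4 × 0.233611 = 157.5 nm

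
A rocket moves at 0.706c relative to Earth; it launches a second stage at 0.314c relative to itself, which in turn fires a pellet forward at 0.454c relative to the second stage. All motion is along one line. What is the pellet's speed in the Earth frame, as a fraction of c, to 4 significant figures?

Compose boost 2: (0.314 + 0.706)/(1 + 0.314×0.706) = 1.020/1.22168 = 0.834913
Compose boost 3: (0.454 + 0.834913)/(1 + 0.454×0.834913) = 1.28891/1.37905 = 0.9346

u ≈ 0.9346c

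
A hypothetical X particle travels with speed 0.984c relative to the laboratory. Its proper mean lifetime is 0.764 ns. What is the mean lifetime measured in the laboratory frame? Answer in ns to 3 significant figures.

γ = 1/√(1 − 0.984²) = 5.6127
Time dilation: Δt = γτ₀ = 5.6127 × 0.764 ns = 4.29 ns

Δt ≈ 4.29 ns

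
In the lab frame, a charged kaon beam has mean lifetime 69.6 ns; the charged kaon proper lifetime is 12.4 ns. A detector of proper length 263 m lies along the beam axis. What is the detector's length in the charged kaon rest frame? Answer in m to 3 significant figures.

L ≈ 46.9 m

Time dilation ⇒ γ = Δt/τ₀ = 69.6/12.4 = 5.6129
Length contraction: L = L₀/γ = 263/5.6129 = 46.9 m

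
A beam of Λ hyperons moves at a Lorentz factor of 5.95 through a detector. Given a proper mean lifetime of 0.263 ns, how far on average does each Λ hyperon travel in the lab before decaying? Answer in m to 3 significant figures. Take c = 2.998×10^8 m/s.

β = √(1 − 1/γ²) = √(1 − 1/5.95²) = 0.98578
Dilated lifetime: Δt = γτ₀ = 5.95 × 0.263 ns = 1.5649 ns
d = vΔt = 0.98578c × 1.5649 ns = 2.9554×10^8 m/s × 1.5649×10^-9 s = 0.462 m

d ≈ 0.462 m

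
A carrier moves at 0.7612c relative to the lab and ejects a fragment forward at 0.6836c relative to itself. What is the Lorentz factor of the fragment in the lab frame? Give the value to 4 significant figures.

u_lab = (0.6836 + 0.7612)/(1 + 0.6836×0.7612) = 1.4448/1.520356 = 0.9503035
γ = 1/√(1 − 0.9503035²) = 3.212

γ ≈ 3.212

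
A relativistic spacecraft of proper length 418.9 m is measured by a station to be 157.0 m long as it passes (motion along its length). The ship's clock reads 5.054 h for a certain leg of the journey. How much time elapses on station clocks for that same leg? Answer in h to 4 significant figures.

Length contraction ⇒ γ = L₀/L = 418.9/157.0 = 2.66815
Time dilation: Δt = γτ₀ = 2.66815 × 5.054 h = 13.48 h

Δt ≈ 13.48 h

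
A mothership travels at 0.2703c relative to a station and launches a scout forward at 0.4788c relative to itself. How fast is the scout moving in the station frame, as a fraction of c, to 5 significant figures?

u ≈ 0.66326c

Compose boost 2: (0.4788 + 0.2703)/(1 + 0.4788×0.2703) = 0.74910/1.129420 = 0.66326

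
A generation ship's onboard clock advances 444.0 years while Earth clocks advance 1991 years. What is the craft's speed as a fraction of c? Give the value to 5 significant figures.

β ≈ 0.97482

γ = Δt/τ₀ = 1991/444.0 = 4.484234
β = √(1 − 1/γ²) = √(1 − 1/4.484234²) = 0.97482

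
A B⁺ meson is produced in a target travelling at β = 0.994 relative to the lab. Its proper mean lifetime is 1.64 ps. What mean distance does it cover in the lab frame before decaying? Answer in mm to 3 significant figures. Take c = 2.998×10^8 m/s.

d ≈ 4.47 mm

γ = 1/√(1 − 0.994²) = 9.1424
Dilated lifetime: Δt = γτ₀ = 9.1424 × 1.64 ps = 14.994 ps
d = vΔt = 0.994c × 14.994 ps = 2.9800×10^8 m/s × 1.4994×10^-11 s = 4.47 mm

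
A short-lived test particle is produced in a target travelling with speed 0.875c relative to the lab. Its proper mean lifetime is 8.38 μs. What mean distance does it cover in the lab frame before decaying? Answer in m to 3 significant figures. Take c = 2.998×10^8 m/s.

γ = 1/√(1 − 0.875²) = 2.0656
Dilated lifetime: Δt = γτ₀ = 2.0656 × 8.38 μs = 17.310 μs
d = vΔt = 0.875c × 17.310 μs = 2.6232×10^8 m/s × 1.7310×10^-5 s = 4540 m

d ≈ 4540 m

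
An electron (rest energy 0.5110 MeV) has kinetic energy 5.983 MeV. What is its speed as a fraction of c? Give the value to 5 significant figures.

β ≈ 0.99690

γ = 1 + K/(m₀c²) = 1 + 5.983/0.5110 = 12.70841
β = √(1 − 1/γ²) = 0.99690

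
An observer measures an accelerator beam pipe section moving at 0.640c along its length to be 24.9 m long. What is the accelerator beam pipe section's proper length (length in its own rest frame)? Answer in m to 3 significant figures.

γ = 1/√(1 − 0.640²) = 1.3014
L₀ = γL = 1.3014 × 24.9 = 32.4 m

L₀ ≈ 32.4 m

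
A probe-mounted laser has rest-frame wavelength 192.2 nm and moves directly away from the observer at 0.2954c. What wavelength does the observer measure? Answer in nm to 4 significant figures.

Relativistic Doppler: λ_obs = λ_src √((1+β)/(1−β))
= 192.2 × √(1.29540/0.704600) = 192.2 × 1.35591 = 260.6 nm

λ_obs ≈ 260.6 nm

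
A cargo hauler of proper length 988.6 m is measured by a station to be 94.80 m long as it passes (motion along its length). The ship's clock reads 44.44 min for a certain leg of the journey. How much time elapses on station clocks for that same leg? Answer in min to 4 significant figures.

Δt ≈ 463.4 min

Length contraction ⇒ γ = L₀/L = 988.6/94.80 = 10.4283
Time dilation: Δt = γτ₀ = 10.4283 × 44.44 min = 463.4 min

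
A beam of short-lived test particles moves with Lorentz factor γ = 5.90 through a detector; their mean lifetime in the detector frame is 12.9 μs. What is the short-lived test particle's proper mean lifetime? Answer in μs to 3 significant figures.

τ₀ ≈ 2.19 μs

γ = 5.90 (given)
Proper time: τ₀ = Δt/γ = 12.9/5.90 = 2.19 μs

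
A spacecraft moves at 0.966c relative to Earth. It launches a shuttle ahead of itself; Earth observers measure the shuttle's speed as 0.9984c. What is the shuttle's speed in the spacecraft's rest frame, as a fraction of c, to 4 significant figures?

Inverse velocity addition: u' = (u − v)/(1 − uv/c²)
= (0.9984 − 0.966)/(1 − 0.9984×0.966) = 0.03240/0.0355456 = 0.9115

u' ≈ 0.9115c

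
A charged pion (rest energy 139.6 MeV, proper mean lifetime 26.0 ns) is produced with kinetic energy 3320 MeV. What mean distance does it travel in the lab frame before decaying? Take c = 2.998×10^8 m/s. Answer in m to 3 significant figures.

d ≈ 193 m

γ = 1 + K/(m₀c²) = 1 + 3320/139.6 = 24.782
β = √(1 − 1/γ²) = 0.99919
Dilated lifetime: γτ₀ = 24.782 × 26.0 ns = 644.34 ns
d = βc·γτ₀ = 0.99919 × (2.998×10^8 m/s) × 6.4434×10^-7 s = 193 m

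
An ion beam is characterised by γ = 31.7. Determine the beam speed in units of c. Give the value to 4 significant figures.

β = √(1 − 1/γ²) = √(1 − 1/31.7²) = √(0.999005) = 0.9995

β ≈ 0.9995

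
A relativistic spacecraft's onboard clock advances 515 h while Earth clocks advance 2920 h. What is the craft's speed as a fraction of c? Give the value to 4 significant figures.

γ = Δt/τ₀ = 2920/515 = 5.66990
β = √(1 − 1/γ²) = √(1 − 1/5.66990²) = 0.9843

β ≈ 0.9843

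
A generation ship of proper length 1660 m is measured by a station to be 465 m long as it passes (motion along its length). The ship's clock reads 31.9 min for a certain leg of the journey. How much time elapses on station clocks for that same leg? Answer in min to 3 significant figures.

Δt ≈ 114 min

Length contraction ⇒ γ = L₀/L = 1660/465 = 3.5699
Time dilation: Δt = γτ₀ = 3.5699 × 31.9 min = 114 min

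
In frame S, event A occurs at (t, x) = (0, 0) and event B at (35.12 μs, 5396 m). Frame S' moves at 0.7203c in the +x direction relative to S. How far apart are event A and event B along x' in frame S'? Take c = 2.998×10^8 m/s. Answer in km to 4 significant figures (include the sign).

γ = 1/√(1 − 0.7203²) = 1.44162
Δx' = γ(Δx − vΔt) = 1.44162 × (5396 m − 0.7203×(2.998×10^8 m/s)×35.12×10^-6 s)
= 1.44162 × (-2188.02 m) = -3.154 km

Δx' ≈ -3.154 km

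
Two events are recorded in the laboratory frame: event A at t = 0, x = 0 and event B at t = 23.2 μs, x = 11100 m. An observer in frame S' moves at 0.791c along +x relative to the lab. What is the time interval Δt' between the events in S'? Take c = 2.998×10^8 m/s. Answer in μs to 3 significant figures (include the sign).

γ = 1/√(1 − 0.791²) = 1.6345
Δt' = γ(Δt − vΔx/c²) = 1.6345 × (23.2 μs − 0.791×11100 m / (2.998×10^8 m/s))
= 1.6345 × (-6.0865 μs) = -9.95 μs

Δt' ≈ -9.95 μs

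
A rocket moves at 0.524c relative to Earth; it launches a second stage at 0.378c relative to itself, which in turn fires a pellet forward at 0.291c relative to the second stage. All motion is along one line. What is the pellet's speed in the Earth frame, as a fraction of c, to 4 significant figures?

Compose boost 2: (0.378 + 0.524)/(1 + 0.378×0.524) = 0.9020/1.19807 = 0.752876
Compose boost 3: (0.291 + 0.752876)/(1 + 0.291×0.752876) = 1.04388/1.21909 = 0.8563

u ≈ 0.8563c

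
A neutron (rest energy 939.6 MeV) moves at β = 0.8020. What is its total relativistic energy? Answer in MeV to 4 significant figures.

E ≈ 1573 MeV

γ = 1/√(1 − 0.8020²) = 1.67413
E = γm₀c² = 1.67413 × 939.6 MeV = 1573 MeV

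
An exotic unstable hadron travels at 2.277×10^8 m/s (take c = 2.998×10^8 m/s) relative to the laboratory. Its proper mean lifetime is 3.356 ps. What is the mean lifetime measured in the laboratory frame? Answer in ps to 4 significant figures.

β = v/c = 2.277×10^8 / 2.998×10^8 = 0.759506
γ = 1/√(1 − 0.759506²) = 1.53728
Time dilation: Δt = γτ₀ = 1.53728 × 3.356 ps = 5.159 ps

Δt ≈ 5.159 ps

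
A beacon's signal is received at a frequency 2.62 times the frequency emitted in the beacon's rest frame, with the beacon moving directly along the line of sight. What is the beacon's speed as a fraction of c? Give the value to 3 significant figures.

f_obs/f_src = √((1+β)/(1−β)) = 2.62  ⇒  (1+β)/(1−β) = 6.8644
β = |1 − D²|/(1 + D²) = |1 − 6.8644|/(1 + 6.8644) = 0.746

β ≈ 0.746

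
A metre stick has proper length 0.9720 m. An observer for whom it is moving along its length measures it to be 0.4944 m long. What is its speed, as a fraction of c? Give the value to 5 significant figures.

β ≈ 0.86098

γ = L₀/L = 0.9720/0.4944 = 1.966019
β = √(1 − 1/γ²) = 0.86098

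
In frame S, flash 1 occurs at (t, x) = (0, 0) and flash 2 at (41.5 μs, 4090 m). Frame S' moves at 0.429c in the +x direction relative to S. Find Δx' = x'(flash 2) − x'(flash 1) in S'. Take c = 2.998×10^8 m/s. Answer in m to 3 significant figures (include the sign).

Δx' ≈ -1380 m

γ = 1/√(1 − 0.429²) = 1.1070
Δx' = γ(Δx − vΔt) = 1.1070 × (4090 m − 0.429×(2.998×10^8 m/s)×41.5×10^-6 s)
= 1.1070 × (-1247.5 m) = -1380 m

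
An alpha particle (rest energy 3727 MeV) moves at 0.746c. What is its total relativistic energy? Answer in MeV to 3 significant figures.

γ = 1/√(1 − 0.746²) = 1.5016
E = γm₀c² = 1.5016 × 3727 MeV = 5600 MeV

E ≈ 5600 MeV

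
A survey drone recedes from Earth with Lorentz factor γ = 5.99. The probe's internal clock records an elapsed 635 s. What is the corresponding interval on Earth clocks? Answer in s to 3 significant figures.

γ = 5.99 (given)
Time dilation: Δt = γτ₀ = 5.99 × 635 s = 3800 s

Δt ≈ 3800 s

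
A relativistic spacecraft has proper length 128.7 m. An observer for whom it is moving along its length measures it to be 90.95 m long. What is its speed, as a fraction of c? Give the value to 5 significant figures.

β ≈ 0.70753

γ = L₀/L = 128.7/90.95 = 1.415063
β = √(1 − 1/γ²) = 0.70753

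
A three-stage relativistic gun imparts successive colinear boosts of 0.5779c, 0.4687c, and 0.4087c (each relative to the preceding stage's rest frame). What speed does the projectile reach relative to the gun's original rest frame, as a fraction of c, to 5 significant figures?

Compose boost 2: (0.4687 + 0.5779)/(1 + 0.4687×0.5779) = 1.0466/1.270862 = 0.8235357
Compose boost 3: (0.4087 + 0.8235357)/(1 + 0.4087×0.8235357) = 1.232236/1.336579 = 0.92193

u ≈ 0.92193c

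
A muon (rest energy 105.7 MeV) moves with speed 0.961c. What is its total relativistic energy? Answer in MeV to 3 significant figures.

E ≈ 382 MeV

γ = 1/√(1 − 0.961²) = 3.6160
E = γm₀c² = 3.6160 × 105.7 MeV = 382 MeV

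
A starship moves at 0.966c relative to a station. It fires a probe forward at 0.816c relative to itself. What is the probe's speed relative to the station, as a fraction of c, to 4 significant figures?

u ≈ 0.9965c

Relativistic velocity addition: u = (u' + v)/(1 + u'v/c²)
= (0.816 + 0.966)/(1 + 0.816×0.966) = 1.782/1.78826 = 0.9965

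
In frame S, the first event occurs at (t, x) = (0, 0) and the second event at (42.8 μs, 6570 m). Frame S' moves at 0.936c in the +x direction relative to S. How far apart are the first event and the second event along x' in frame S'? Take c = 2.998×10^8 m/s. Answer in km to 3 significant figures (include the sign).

Δx' ≈ -15.5 km

γ = 1/√(1 − 0.936²) = 2.8409
Δx' = γ(Δx − vΔt) = 2.8409 × (6570 m − 0.936×(2.998×10^8 m/s)×42.8×10^-6 s)
= 2.8409 × (-5440.2 m) = -15.5 km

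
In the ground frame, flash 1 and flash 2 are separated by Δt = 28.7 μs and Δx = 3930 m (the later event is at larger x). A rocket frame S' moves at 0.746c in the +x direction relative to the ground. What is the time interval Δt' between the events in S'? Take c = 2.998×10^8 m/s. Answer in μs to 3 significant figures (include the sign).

γ = 1/√(1 − 0.746²) = 1.5016
Δt' = γ(Δt − vΔx/c²) = 1.5016 × (28.7 μs − 0.746×3930 m / (2.998×10^8 m/s))
= 1.5016 × (18.921 μs) = 28.4 μs

Δt' ≈ 28.4 μs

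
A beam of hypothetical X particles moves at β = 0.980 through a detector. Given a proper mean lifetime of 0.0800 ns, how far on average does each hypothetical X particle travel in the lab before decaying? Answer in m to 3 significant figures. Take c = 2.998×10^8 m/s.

γ = 1/√(1 − 0.980²) = 5.0252
Dilated lifetime: Δt = γτ₀ = 5.0252 × 0.0800 ns = 0.40202 ns
d = vΔt = 0.980c × 0.40202 ns = 2.9380×10^8 m/s × 4.0202×10^-10 s = 0.118 m

d ≈ 0.118 m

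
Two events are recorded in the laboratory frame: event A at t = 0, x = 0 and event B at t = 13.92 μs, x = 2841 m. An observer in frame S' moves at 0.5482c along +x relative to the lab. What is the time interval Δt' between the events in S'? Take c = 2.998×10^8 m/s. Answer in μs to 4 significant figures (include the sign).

γ = 1/√(1 − 0.5482²) = 1.19568
Δt' = γ(Δt − vΔx/c²) = 1.19568 × (13.92 μs − 0.5482×2841 m / (2.998×10^8 m/s))
= 1.19568 × (8.72508 μs) = 10.43 μs

Δt' ≈ 10.43 μs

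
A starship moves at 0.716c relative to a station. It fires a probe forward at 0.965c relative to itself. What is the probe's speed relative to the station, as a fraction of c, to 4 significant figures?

Relativistic velocity addition: u = (u' + v)/(1 + u'v/c²)
= (0.965 + 0.716)/(1 + 0.965×0.716) = 1.681/1.69094 = 0.9941

u ≈ 0.9941c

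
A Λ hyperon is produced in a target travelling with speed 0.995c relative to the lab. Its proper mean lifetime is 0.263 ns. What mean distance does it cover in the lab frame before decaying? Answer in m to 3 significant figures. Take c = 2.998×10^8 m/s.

d ≈ 0.786 m

γ = 1/√(1 − 0.995²) = 10.013
Dilated lifetime: Δt = γτ₀ = 10.013 × 0.263 ns = 2.6333 ns
d = vΔt = 0.995c × 2.6333 ns = 2.9830×10^8 m/s × 2.6333×10^-9 s = 0.786 m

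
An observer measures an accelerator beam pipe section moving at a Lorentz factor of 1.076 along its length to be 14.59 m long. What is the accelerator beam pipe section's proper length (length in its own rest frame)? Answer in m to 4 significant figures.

γ = 1.076 (given)
L₀ = γL = 1.076 × 14.59 = 15.70 m

L₀ ≈ 15.70 m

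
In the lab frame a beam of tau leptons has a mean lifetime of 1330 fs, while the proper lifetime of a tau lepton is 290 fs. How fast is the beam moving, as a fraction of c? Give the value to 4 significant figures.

β ≈ 0.9759

γ = Δt/τ₀ = 1330/290 = 4.58621
β = √(1 − 1/γ²) = √(1 − 1/4.58621²) = 0.9759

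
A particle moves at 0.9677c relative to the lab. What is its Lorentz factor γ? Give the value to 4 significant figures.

γ ≈ 3.967

γ = 1/√(1 − β²) = 1/√(1 − 0.9677²) = 1/√(0.0635567) = 3.967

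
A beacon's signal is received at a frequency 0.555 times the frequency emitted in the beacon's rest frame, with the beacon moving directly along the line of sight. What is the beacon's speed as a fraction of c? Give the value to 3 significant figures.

f_obs/f_src = √((1−β)/(1+β)) = 0.555  ⇒  (1−β)/(1+β) = 0.30803
β = |1 − D²|/(1 + D²) = |1 − 0.30803|/(1 + 0.30803) = 0.529

β ≈ 0.529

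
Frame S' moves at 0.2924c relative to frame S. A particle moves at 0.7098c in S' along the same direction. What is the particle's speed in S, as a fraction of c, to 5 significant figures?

u ≈ 0.82995c

Relativistic velocity addition: u = (u' + v)/(1 + u'v/c²)
= (0.7098 + 0.2924)/(1 + 0.7098×0.2924) = 1.0022/1.207546 = 0.82995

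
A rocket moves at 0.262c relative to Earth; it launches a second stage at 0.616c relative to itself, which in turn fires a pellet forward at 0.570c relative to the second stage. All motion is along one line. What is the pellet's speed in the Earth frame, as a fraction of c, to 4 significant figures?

u ≈ 0.9267c

Compose boost 2: (0.616 + 0.262)/(1 + 0.616×0.262) = 0.8780/1.16139 = 0.755989
Compose boost 3: (0.570 + 0.755989)/(1 + 0.570×0.755989) = 1.32599/1.43091 = 0.9267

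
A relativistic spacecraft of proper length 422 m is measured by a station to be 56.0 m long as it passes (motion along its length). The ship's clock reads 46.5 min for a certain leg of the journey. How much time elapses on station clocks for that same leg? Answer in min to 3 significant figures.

Δt ≈ 350 min

Length contraction ⇒ γ = L₀/L = 422/56.0 = 7.5357
Time dilation: Δt = γτ₀ = 7.5357 × 46.5 min = 350 min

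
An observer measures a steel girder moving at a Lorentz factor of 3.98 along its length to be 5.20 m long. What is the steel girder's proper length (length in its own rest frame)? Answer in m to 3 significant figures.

γ = 3.98 (given)
L₀ = γL = 3.98 × 5.20 = 20.7 m

L₀ ≈ 20.7 m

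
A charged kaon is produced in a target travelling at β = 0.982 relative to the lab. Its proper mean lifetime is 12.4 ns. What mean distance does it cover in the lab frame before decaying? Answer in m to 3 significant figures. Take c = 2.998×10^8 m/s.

d ≈ 19.3 m

γ = 1/√(1 − 0.982²) = 5.2943
Dilated lifetime: Δt = γτ₀ = 5.2943 × 12.4 ns = 65.650 ns
d = vΔt = 0.982c × 65.650 ns = 2.9440×10^8 m/s × 6.5650×10^-8 s = 19.3 m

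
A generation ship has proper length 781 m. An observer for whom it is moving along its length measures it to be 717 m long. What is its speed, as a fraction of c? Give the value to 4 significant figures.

β ≈ 0.3965

γ = L₀/L = 781/717 = 1.08926
β = √(1 − 1/γ²) = 0.3965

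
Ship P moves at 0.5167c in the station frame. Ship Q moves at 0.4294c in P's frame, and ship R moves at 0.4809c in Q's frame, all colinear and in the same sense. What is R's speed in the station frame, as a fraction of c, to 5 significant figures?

u ≈ 0.91463c

Compose boost 2: (0.4294 + 0.5167)/(1 + 0.4294×0.5167) = 0.94610/1.221871 = 0.7743043
Compose boost 3: (0.4809 + 0.7743043)/(1 + 0.4809×0.7743043) = 1.255204/1.372363 = 0.91463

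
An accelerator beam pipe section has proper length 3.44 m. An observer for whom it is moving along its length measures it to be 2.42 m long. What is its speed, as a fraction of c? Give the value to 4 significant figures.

γ = L₀/L = 3.44/2.42 = 1.42149
β = √(1 − 1/γ²) = 0.7107

β ≈ 0.7107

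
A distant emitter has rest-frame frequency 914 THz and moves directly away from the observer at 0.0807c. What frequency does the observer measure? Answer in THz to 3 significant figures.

f_obs ≈ 843 THz

Relativistic Doppler: f_obs = f_src √((1−β)/(1+β))
= 914 × √(0.91930/1.0807) = 914 × 0.92231 = 843 THz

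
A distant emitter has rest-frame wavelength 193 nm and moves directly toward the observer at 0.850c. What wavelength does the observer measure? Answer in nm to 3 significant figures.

λ_obs ≈ 55.0 nm

Relativistic Doppler: λ_obs = λ_src √((1−β)/(1+β))
= 193 × √(0.15000/1.8500) = 193 × 0.28475 = 55.0 nm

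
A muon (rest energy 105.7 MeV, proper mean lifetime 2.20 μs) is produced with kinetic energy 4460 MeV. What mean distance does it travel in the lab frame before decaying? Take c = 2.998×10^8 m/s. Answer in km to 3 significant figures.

γ = 1 + K/(m₀c²) = 1 + 4460/105.7 = 43.195
β = √(1 − 1/γ²) = 0.99973
Dilated lifetime: γτ₀ = 43.195 × 2.20 μs = 95.029 μs
d = βc·γτ₀ = 0.99973 × (2.998×10^8 m/s) × 9.5029×10^-5 s = 28.5 km

d ≈ 28.5 km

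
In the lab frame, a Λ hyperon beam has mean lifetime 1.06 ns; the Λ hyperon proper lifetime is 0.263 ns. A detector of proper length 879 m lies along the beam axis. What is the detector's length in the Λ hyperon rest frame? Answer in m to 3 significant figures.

Time dilation ⇒ γ = Δt/τ₀ = 1.06/0.263 = 4.0304
Length contraction: L = L₀/γ = 879/4.0304 = 218 m

L ≈ 218 m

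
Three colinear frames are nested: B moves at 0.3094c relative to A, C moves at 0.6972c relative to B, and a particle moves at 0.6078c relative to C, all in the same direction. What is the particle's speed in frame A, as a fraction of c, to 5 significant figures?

u ≈ 0.95512c

Compose boost 2: (0.6972 + 0.3094)/(1 + 0.6972×0.3094) = 1.0066/1.215714 = 0.8279910
Compose boost 3: (0.6078 + 0.8279910)/(1 + 0.6078×0.8279910) = 1.435791/1.503253 = 0.95512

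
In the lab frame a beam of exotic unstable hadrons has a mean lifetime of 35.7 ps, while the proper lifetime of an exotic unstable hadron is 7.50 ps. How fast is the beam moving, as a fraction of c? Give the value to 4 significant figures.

γ = Δt/τ₀ = 35.7/7.50 = 4.76000
β = √(1 − 1/γ²) = √(1 − 1/4.76000²) = 0.9777

β ≈ 0.9777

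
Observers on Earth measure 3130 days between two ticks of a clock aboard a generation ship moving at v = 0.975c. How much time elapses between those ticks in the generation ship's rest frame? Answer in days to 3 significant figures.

τ₀ ≈ 696 days

γ = 1/√(1 − 0.975²) = 4.5004
Proper time: τ₀ = Δt/γ = 3130/4.5004 = 696 days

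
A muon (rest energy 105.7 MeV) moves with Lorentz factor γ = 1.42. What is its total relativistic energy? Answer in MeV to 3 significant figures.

E ≈ 150 MeV

γ = 1.42 (given)
E = γm₀c² = 1.42 × 105.7 MeV = 150 MeV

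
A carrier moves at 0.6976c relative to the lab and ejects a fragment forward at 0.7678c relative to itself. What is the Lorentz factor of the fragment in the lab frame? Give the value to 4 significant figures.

u_lab = (0.7678 + 0.6976)/(1 + 0.7678×0.6976) = 1.4654/1.535617 = 0.9542742
γ = 1/√(1 − 0.9542742²) = 3.345

γ ≈ 3.345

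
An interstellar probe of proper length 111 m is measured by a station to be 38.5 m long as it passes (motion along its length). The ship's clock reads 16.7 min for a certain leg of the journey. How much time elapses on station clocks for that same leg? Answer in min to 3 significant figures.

Δt ≈ 48.1 min

Length contraction ⇒ γ = L₀/L = 111/38.5 = 2.8831
Time dilation: Δt = γτ₀ = 2.8831 × 16.7 min = 48.1 min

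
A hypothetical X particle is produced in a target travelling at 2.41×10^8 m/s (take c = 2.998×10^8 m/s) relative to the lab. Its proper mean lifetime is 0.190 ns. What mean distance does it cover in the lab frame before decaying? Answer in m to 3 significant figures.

d ≈ 0.0770 m

β = v/c = 2.41×10^8 / 2.998×10^8 = 0.80387
γ = 1/√(1 − 0.80387²) = 1.6812
Dilated lifetime: Δt = γτ₀ = 1.6812 × 0.190 ns = 0.31943 ns
d = vΔt = 0.80387c × 0.31943 ns = 2.4100×10^8 m/s × 3.1943×10^-10 s = 0.0770 m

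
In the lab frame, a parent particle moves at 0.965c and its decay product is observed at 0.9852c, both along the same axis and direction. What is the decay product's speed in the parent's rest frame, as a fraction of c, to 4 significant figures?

Inverse velocity addition: u' = (u − v)/(1 − uv/c²)
= (0.9852 − 0.965)/(1 − 0.9852×0.965) = 0.02020/0.0492820 = 0.4099

u' ≈ 0.4099c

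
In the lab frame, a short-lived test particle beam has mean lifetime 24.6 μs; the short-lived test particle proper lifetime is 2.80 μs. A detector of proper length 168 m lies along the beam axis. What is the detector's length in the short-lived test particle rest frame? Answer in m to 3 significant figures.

Time dilation ⇒ γ = Δt/τ₀ = 24.6/2.80 = 8.7857
Length contraction: L = L₀/γ = 168/8.7857 = 19.1 m

L ≈ 19.1 m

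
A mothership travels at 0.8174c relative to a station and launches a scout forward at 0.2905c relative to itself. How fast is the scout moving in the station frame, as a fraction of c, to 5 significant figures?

u ≈ 0.89531c

Compose boost 2: (0.2905 + 0.8174)/(1 + 0.2905×0.8174) = 1.1079/1.237455 = 0.89531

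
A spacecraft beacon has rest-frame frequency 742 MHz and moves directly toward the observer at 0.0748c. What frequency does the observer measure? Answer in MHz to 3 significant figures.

f_obs ≈ 800 MHz

Relativistic Doppler: f_obs = f_src √((1+β)/(1−β))
= 742 × √(1.0748/0.92520) = 742 × 1.0778 = 800 MHz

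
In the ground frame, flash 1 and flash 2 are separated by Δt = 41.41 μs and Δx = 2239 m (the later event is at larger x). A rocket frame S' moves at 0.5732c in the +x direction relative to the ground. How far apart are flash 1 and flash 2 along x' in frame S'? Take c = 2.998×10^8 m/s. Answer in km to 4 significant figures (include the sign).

Δx' ≈ -5.952 km

γ = 1/√(1 − 0.5732²) = 1.22038
Δx' = γ(Δx − vΔt) = 1.22038 × (2239 m − 0.5732×(2.998×10^8 m/s)×41.41×10^-6 s)
= 1.22038 × (-4877.12 m) = -5.952 km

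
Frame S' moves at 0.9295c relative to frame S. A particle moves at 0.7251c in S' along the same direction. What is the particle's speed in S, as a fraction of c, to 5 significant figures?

u ≈ 0.98842c

Relativistic velocity addition: u = (u' + v)/(1 + u'v/c²)
= (0.7251 + 0.9295)/(1 + 0.7251×0.9295) = 1.6546/1.673980 = 0.98842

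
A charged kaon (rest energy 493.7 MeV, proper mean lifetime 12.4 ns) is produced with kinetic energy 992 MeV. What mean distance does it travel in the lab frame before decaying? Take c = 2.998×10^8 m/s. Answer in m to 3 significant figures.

γ = 1 + K/(m₀c²) = 1 + 992/493.7 = 3.0093
β = √(1 − 1/γ²) = 0.94317
Dilated lifetime: γτ₀ = 3.0093 × 12.4 ns = 37.316 ns
d = βc·γτ₀ = 0.94317 × (2.998×10^8 m/s) × 3.7316×10^-8 s = 10.6 m

d ≈ 10.6 m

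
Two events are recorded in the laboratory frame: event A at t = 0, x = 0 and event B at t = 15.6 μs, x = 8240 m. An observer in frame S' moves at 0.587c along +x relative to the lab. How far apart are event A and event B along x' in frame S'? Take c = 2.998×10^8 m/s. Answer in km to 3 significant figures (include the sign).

γ = 1/√(1 − 0.587²) = 1.2352
Δx' = γ(Δx − vΔt) = 1.2352 × (8240 m − 0.587×(2.998×10^8 m/s)×15.6×10^-6 s)
= 1.2352 × (5494.7 m) = 6.79 km

Δx' ≈ 6.79 km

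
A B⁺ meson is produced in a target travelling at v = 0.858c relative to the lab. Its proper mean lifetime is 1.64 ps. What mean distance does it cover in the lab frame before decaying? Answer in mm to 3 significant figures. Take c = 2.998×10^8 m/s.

d ≈ 0.821 mm

γ = 1/√(1 − 0.858²) = 1.9469
Dilated lifetime: Δt = γτ₀ = 1.9469 × 1.64 ps = 3.1928 ps
d = vΔt = 0.858c × 3.1928 ps = 2.5723×10^8 m/s × 3.1928×10^-12 s = 0.821 mm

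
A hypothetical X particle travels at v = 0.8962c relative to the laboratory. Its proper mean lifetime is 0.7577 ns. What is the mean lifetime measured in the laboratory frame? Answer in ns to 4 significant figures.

γ = 1/√(1 − 0.8962²) = 2.25403
Time dilation: Δt = γτ₀ = 2.25403 × 0.7577 ns = 1.708 ns

Δt ≈ 1.708 ns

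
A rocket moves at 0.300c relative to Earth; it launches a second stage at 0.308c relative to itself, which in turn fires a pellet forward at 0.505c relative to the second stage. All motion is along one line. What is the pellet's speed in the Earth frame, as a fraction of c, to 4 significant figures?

u ≈ 0.8287c

Compose boost 2: (0.308 + 0.300)/(1 + 0.308×0.300) = 0.6080/1.09240 = 0.556573
Compose boost 3: (0.505 + 0.556573)/(1 + 0.505×0.556573) = 1.06157/1.28107 = 0.8287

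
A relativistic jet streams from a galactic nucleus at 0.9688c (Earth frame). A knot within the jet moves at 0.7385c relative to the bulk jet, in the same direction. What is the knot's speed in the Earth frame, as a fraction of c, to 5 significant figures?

u ≈ 0.99524c

Relativistic velocity addition: u = (u' + v)/(1 + u'v/c²)
= (0.7385 + 0.9688)/(1 + 0.7385×0.9688) = 1.7073/1.715459 = 0.99524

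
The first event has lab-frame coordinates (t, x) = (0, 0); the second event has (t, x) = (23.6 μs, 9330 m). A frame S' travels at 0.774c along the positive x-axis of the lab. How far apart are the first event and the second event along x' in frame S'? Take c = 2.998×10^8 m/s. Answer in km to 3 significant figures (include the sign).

γ = 1/√(1 − 0.774²) = 1.5793
Δx' = γ(Δx − vΔt) = 1.5793 × (9330 m − 0.774×(2.998×10^8 m/s)×23.6×10^-6 s)
= 1.5793 × (3853.7 m) = 6.09 km

Δx' ≈ 6.09 km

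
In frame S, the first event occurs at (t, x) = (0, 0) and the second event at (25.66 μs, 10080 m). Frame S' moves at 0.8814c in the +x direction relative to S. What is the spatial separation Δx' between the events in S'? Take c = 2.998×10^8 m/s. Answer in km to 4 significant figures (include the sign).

Δx' ≈ 6.985 km

γ = 1/√(1 − 0.8814²) = 2.11698
Δx' = γ(Δx − vΔt) = 2.11698 × (10080 m − 0.8814×(2.998×10^8 m/s)×25.66×10^-6 s)
= 2.11698 × (3299.51 m) = 6.985 km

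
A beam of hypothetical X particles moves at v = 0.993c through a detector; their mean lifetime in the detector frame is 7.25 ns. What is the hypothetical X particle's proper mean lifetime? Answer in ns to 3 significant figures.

γ = 1/√(1 − 0.993²) = 8.4664
Proper time: τ₀ = Δt/γ = 7.25/8.4664 = 0.856 ns

τ₀ ≈ 0.856 ns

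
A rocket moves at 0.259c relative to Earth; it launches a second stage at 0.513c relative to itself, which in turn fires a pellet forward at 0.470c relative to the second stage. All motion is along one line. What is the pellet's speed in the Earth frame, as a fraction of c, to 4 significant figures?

Compose boost 2: (0.513 + 0.259)/(1 + 0.513×0.259) = 0.7720/1.13287 = 0.681457
Compose boost 3: (0.470 + 0.681457)/(1 + 0.470×0.681457) = 1.15146/1.32028 = 0.8721

u ≈ 0.8721c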